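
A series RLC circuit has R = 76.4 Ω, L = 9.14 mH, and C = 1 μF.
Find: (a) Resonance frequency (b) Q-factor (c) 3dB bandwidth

Step 1 — Resonance: ω₀ = 1/√(LC) = 1/√(0.00914·1e-06) = 1.046e+04 rad/s.
Step 2 — f₀ = ω₀/(2π) = 1665 Hz.
Step 3 — Series Q: Q = ω₀L/R = 1.046e+04·0.00914/76.4 = 1.251.
Step 4 — Bandwidth: Δω = ω₀/Q = 8359 rad/s; BW = Δω/(2π) = 1330 Hz.

(a) f₀ = 1665 Hz  (b) Q = 1.251  (c) BW = 1330 Hz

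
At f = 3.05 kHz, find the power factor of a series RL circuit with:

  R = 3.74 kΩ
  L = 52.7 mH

Step 1 — Angular frequency: ω = 2π·f = 2π·3050 = 1.916e+04 rad/s.
Step 2 — Component impedances:
  R: Z = R = 3740 Ω
  L: Z = jωL = j·1.916e+04·0.0527 = 0 + j1010 Ω
Step 3 — Series combination: Z_total = R + L = 3740 + j1010 Ω = 3874∠15.1° Ω.
Step 4 — Power factor: PF = cos(φ) = Re(Z)/|Z| = 3740/3874 = 0.9654.
Step 5 — Type: Im(Z) = 1010 ⇒ lagging (phase φ = 15.1°).

PF = 0.9654 (lagging, φ = 15.1°)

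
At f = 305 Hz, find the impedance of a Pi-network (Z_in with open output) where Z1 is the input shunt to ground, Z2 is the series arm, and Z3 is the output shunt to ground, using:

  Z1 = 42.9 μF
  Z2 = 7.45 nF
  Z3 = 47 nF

Step 1 — Angular frequency: ω = 2π·f = 2π·305 = 1916 rad/s.
Step 2 — Component impedances:
  Z1: Z = 1/(jωC) = -j/(ω·C) = 0 - j12.16 Ω
  Z2: Z = 1/(jωC) = -j/(ω·C) = 0 - j7.004e+04 Ω
  Z3: Z = 1/(jωC) = -j/(ω·C) = 0 - j1.11e+04 Ω
Step 3 — With open output, the series arm Z2 and the output shunt Z3 appear in series to ground: Z2 + Z3 = 0 - j8.115e+04 Ω.
Step 4 — Parallel with input shunt Z1: Z_in = Z1 || (Z2 + Z3) = 0 - j12.16 Ω = 12.16∠-90.0° Ω.

Z = 0 - j12.16 Ω = 12.16∠-90.0° Ω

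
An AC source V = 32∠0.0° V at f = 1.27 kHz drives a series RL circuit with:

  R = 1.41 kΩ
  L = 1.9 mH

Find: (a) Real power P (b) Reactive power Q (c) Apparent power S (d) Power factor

Step 1 — Angular frequency: ω = 2π·f = 2π·1270 = 7980 rad/s.
Step 2 — Component impedances:
  R: Z = R = 1410 Ω
  L: Z = jωL = j·7980·0.0019 = 0 + j15.16 Ω
Step 3 — Series combination: Z_total = R + L = 1410 + j15.16 Ω = 1410∠0.6° Ω.
Step 4 — Source phasor: V = 32∠0.0° V = 32 V.
Step 5 — Current: I = V / Z = 0.02269 - j0.000244 A = 0.02269∠-0.6° A.
Step 6 — Complex power: S = V·I* = 0.7262 + j0.007808 VA.
Step 7 — Real power: P = Re(S) = 0.7262 W.
Step 8 — Reactive power: Q = Im(S) = 0.007808 VAR.
Step 9 — Apparent power: |S| = 0.7262 VA.
Step 10 — Power factor: PF = P/|S| = 0.9999 (lagging).

(a) P = 0.7262 W  (b) Q = 0.007808 VAR  (c) S = 0.7262 VA  (d) PF = 0.9999 (lagging)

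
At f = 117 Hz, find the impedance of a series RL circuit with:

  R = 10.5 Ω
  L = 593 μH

Step 1 — Angular frequency: ω = 2π·f = 2π·117 = 735.1 rad/s.
Step 2 — Component impedances:
  R: Z = R = 10.5 Ω
  L: Z = jωL = j·735.1·0.000593 = 0 + j0.4359 Ω
Step 3 — Series combination: Z_total = R + L = 10.5 + j0.4359 Ω = 10.51∠2.4° Ω.

Z = 10.5 + j0.4359 Ω = 10.51∠2.4° Ω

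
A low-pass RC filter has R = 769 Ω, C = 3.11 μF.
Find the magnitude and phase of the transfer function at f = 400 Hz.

Step 1 — Angular frequency: ω = 2π·400 = 2513 rad/s.
Step 2 — Transfer function: H(jω) = 1/(1 + jωRC).
Step 3 — Denominator: 1 + jωRC = 1 + j·2513·769·3.11e-06 = 1 + j6.011.
Step 4 — H = 0.02693 - j0.1619.
Step 5 — Magnitude: |H| = 0.1641 (-15.7 dB); phase: φ = -80.6°.

|H| = 0.1641 (-15.7 dB), φ = -80.6°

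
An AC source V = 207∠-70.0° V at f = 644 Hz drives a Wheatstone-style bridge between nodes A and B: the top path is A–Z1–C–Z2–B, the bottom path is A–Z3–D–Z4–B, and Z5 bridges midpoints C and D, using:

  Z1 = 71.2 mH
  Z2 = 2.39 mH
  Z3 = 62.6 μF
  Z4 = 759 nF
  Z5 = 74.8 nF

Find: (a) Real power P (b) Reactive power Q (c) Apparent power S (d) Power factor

Step 1 — Angular frequency: ω = 2π·f = 2π·644 = 4046 rad/s.
Step 2 — Component impedances:
  Z1: Z = jωL = j·4046·0.0712 = 0 + j288.1 Ω
  Z2: Z = jωL = j·4046·0.00239 = 0 + j9.671 Ω
  Z3: Z = 1/(jωC) = -j/(ω·C) = 0 - j3.948 Ω
  Z4: Z = 1/(jωC) = -j/(ω·C) = 0 - j325.6 Ω
  Z5: Z = 1/(jωC) = -j/(ω·C) = 0 - j3304 Ω
Step 3 — Bridge requires nodal analysis (the Z5 bridge couples midpoints C and D, so the two paths cannot be reduced to a simple series/parallel combination). Setting node B to ground and injecting 1 A at node A, the 3-node admittance system at A, C, D solves to V_A = Z_AB = 0 + j2.125e+04 Ω = 2.125e+04∠90.0° Ω.
Step 4 — Source phasor: V = 207∠-70.0° V = 70.8 - j194.5 V.
Step 5 — Current: I = V / Z = -0.009152 - j0.003331 A = 0.00974∠-160.0° A.
Step 6 — Complex power: S = V·I* = 0 + j2.016 VA.
Step 7 — Real power: P = Re(S) = 0 W.
Step 8 — Reactive power: Q = Im(S) = 2.016 VAR.
Step 9 — Apparent power: |S| = 2.016 VA.
Step 10 — Power factor: PF = P/|S| = 0 (lagging).

(a) P = 0 W  (b) Q = 2.016 VAR  (c) S = 2.016 VA  (d) PF = 0 (lagging)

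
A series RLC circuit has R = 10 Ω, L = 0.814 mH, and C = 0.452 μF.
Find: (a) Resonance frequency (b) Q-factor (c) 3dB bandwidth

Step 1 — Resonance: ω₀ = 1/√(LC) = 1/√(0.000814·4.52e-07) = 5.213e+04 rad/s.
Step 2 — f₀ = ω₀/(2π) = 8297 Hz.
Step 3 — Series Q: Q = ω₀L/R = 5.213e+04·0.000814/10 = 4.244.
Step 4 — Bandwidth: Δω = ω₀/Q = 1.229e+04 rad/s; BW = Δω/(2π) = 1955 Hz.

(a) f₀ = 8297 Hz  (b) Q = 4.244  (c) BW = 1955 Hz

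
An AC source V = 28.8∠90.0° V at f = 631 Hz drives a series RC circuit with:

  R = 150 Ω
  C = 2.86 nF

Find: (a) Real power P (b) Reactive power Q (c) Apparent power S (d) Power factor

Step 1 — Angular frequency: ω = 2π·f = 2π·631 = 3965 rad/s.
Step 2 — Component impedances:
  R: Z = R = 150 Ω
  C: Z = 1/(jωC) = -j/(ω·C) = 0 - j8.819e+04 Ω
Step 3 — Series combination: Z_total = R + C = 150 - j8.819e+04 Ω = 8.819e+04∠-89.9° Ω.
Step 4 — Source phasor: V = 28.8∠90.0° V = 0 + j28.8 V.
Step 5 — Current: I = V / Z = -0.0003266 + j5.554e-07 A = 0.0003266∠179.9° A.
Step 6 — Complex power: S = V·I* = 1.6e-05 - j0.009405 VA.
Step 7 — Real power: P = Re(S) = 1.6e-05 W.
Step 8 — Reactive power: Q = Im(S) = -0.009405 VAR.
Step 9 — Apparent power: |S| = 0.009405 VA.
Step 10 — Power factor: PF = P/|S| = 0.001701 (leading).

(a) P = 1.6e-05 W  (b) Q = -0.009405 VAR  (c) S = 0.009405 VA  (d) PF = 0.001701 (leading)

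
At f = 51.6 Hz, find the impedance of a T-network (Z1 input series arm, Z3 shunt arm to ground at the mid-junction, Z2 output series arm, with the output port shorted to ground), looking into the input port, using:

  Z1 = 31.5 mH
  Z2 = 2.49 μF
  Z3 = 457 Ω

Step 1 — Angular frequency: ω = 2π·f = 2π·51.6 = 324.2 rad/s.
Step 2 — Component impedances:
  Z1: Z = jωL = j·324.2·0.0315 = 0 + j10.21 Ω
  Z2: Z = 1/(jωC) = -j/(ω·C) = 0 - j1239 Ω
  Z3: Z = R = 457 Ω
Step 3 — With the output port shorted to ground, the output series arm Z2 runs from the junction to ground; the shunt arm Z3 also runs from the junction to ground. They appear in parallel: Z3 || Z2 = 402.2 - j148.4 Ω.
Step 4 — Series with input arm Z1: Z_in = Z1 + (Z3 || Z2) = 402.2 - j138.2 Ω = 425.3∠-19.0° Ω.

Z = 402.2 - j138.2 Ω = 425.3∠-19.0° Ω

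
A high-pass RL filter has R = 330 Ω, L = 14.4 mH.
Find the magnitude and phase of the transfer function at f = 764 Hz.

Step 1 — Angular frequency: ω = 2π·764 = 4800 rad/s.
Step 2 — Transfer function: H(jω) = jωL/(R + jωL).
Step 3 — Numerator jωL = j·69.13; denominator R + jωL = 330 + j69.13.
Step 4 — H = 0.04203 + j0.2007.
Step 5 — Magnitude: |H| = 0.205 (-13.8 dB); phase: φ = 78.2°.

|H| = 0.205 (-13.8 dB), φ = 78.2°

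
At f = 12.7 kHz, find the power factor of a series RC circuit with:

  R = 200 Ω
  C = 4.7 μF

Step 1 — Angular frequency: ω = 2π·f = 2π·1.27e+04 = 7.98e+04 rad/s.
Step 2 — Component impedances:
  R: Z = R = 200 Ω
  C: Z = 1/(jωC) = -j/(ω·C) = 0 - j2.666 Ω
Step 3 — Series combination: Z_total = R + C = 200 - j2.666 Ω = 200∠-0.8° Ω.
Step 4 — Power factor: PF = cos(φ) = Re(Z)/|Z| = 200/200.02 = 0.9999.
Step 5 — Type: Im(Z) = -2.666 ⇒ leading (phase φ = -0.8°).

PF = 0.9999 (leading, φ = -0.8°)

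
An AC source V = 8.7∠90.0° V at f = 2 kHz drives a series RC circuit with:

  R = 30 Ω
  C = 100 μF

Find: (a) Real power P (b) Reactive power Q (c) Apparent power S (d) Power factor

Step 1 — Angular frequency: ω = 2π·f = 2π·2000 = 1.257e+04 rad/s.
Step 2 — Component impedances:
  R: Z = R = 30 Ω
  C: Z = 1/(jωC) = -j/(ω·C) = 0 - j0.7958 Ω
Step 3 — Series combination: Z_total = R + C = 30 - j0.7958 Ω = 30.01∠-1.5° Ω.
Step 4 — Source phasor: V = 8.7∠90.0° V = 0 + j8.7 V.
Step 5 — Current: I = V / Z = -0.007687 + j0.2898 A = 0.2899∠91.5° A.
Step 6 — Complex power: S = V·I* = 2.521 - j0.06688 VA.
Step 7 — Real power: P = Re(S) = 2.521 W.
Step 8 — Reactive power: Q = Im(S) = -0.06688 VAR.
Step 9 — Apparent power: |S| = 2.522 VA.
Step 10 — Power factor: PF = P/|S| = 0.9996 (leading).

(a) P = 2.521 W  (b) Q = -0.06688 VAR  (c) S = 2.522 VA  (d) PF = 0.9996 (leading)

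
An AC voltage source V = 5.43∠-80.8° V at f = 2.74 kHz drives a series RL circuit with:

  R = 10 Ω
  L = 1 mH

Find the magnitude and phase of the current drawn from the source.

Step 1 — Angular frequency: ω = 2π·f = 2π·2740 = 1.722e+04 rad/s.
Step 2 — Component impedances:
  R: Z = R = 10 Ω
  L: Z = jωL = j·1.722e+04·0.001 = 0 + j17.22 Ω
Step 3 — Series combination: Z_total = R + L = 10 + j17.22 Ω = 19.91∠59.8° Ω.
Step 4 — Source phasor: V = 5.43∠-80.8° V = 0.8682 - j5.36 V.
Step 5 — Ohm's law: I = V / Z_total = (0.8682 - j5.36) / (10 + j17.22) = -0.2109 - j0.1729 A.
Step 6 — Convert to polar: |I| = 0.2727 A, ∠I = -140.6°.

I = 0.2727∠-140.6° A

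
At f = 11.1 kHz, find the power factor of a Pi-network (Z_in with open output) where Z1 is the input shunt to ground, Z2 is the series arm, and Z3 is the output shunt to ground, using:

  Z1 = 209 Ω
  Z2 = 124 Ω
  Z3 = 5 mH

Step 1 — Angular frequency: ω = 2π·f = 2π·1.11e+04 = 6.974e+04 rad/s.
Step 2 — Component impedances:
  Z1: Z = R = 209 Ω
  Z2: Z = R = 124 Ω
  Z3: Z = jωL = j·6.974e+04·0.005 = 0 + j348.7 Ω
Step 3 — With open output, the series arm Z2 and the output shunt Z3 appear in series to ground: Z2 + Z3 = 124 + j348.7 Ω.
Step 4 — Parallel with input shunt Z1: Z_in = Z1 || (Z2 + Z3) = 146.4 + j65.52 Ω = 160.4∠24.1° Ω.
Step 5 — Power factor: PF = cos(φ) = Re(Z)/|Z| = 146.435/160.424 = 0.9128.
Step 6 — Type: Im(Z) = 65.52 ⇒ lagging (phase φ = 24.1°).

PF = 0.9128 (lagging, φ = 24.1°)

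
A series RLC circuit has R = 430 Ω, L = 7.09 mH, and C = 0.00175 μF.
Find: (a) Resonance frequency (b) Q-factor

Step 1 — Resonance condition Im(Z)=0 gives ω₀ = 1/√(LC).
Step 2 — ω₀ = 1/√(0.00709·1.75e-09) = 2.839e+05 rad/s.
Step 3 — f₀ = ω₀/(2π) = 4.518e+04 Hz.
Step 4 — Series Q: Q = ω₀L/R = 2.839e+05·0.00709/430 = 4.681.

(a) f₀ = 4.518e+04 Hz  (b) Q = 4.681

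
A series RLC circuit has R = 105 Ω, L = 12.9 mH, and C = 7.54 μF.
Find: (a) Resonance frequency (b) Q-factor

Step 1 — Resonance condition Im(Z)=0 gives ω₀ = 1/√(LC).
Step 2 — ω₀ = 1/√(0.0129·7.54e-06) = 3206 rad/s.
Step 3 — f₀ = ω₀/(2π) = 510.3 Hz.
Step 4 — Series Q: Q = ω₀L/R = 3206·0.0129/105 = 0.3939.

(a) f₀ = 510.3 Hz  (b) Q = 0.3939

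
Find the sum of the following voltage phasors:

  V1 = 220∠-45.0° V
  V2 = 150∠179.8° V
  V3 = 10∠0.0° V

Step 1 — Convert each phasor to rectangular form:
  V1 = 220·(cos(-45.0°) + j·sin(-45.0°)) = 155.6 - j155.6 V
  V2 = 150·(cos(179.8°) + j·sin(179.8°)) = -150 + j0.5236 V
  V3 = 10·(cos(0.0°) + j·sin(0.0°)) = 10 V
Step 2 — Sum components: V_total = 15.56 - j155 V.
Step 3 — Convert to polar: |V_total| = 155.8 V, ∠V_total = -84.3°.

V_total = 155.8∠-84.3° V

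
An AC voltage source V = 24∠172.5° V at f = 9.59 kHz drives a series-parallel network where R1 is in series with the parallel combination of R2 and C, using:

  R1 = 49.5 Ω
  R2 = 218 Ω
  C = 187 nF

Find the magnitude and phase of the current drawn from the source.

Step 1 — Angular frequency: ω = 2π·f = 2π·9590 = 6.026e+04 rad/s.
Step 2 — Component impedances:
  R1: Z = R = 49.5 Ω
  R2: Z = R = 218 Ω
  C: Z = 1/(jωC) = -j/(ω·C) = 0 - j88.75 Ω
Step 3 — Parallel branch: R2 || C = 1/(1/R2 + 1/C) = 30.99 - j76.13 Ω.
Step 4 — Series with R1: Z_total = R1 + (R2 || C) = 80.49 - j76.13 Ω = 110.8∠-43.4° Ω.
Step 5 — Source phasor: V = 24∠172.5° V = -23.79 + j3.133 V.
Step 6 — Ohm's law: I = V / Z_total = (-23.79 + j3.133) / (80.49 - j76.13) = -0.1755 - j0.127 A.
Step 7 — Convert to polar: |I| = 0.2166 A, ∠I = -144.1°.

I = 0.2166∠-144.1° A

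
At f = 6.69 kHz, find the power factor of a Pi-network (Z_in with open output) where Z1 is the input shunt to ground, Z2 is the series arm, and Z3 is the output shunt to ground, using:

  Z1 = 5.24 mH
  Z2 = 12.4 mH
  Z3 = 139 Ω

Step 1 — Angular frequency: ω = 2π·f = 2π·6690 = 4.203e+04 rad/s.
Step 2 — Component impedances:
  Z1: Z = jωL = j·4.203e+04·0.00524 = 0 + j220.3 Ω
  Z2: Z = jωL = j·4.203e+04·0.0124 = 0 + j521.2 Ω
  Z3: Z = R = 139 Ω
Step 3 — With open output, the series arm Z2 and the output shunt Z3 appear in series to ground: Z2 + Z3 = 139 + j521.2 Ω.
Step 4 — Parallel with input shunt Z1: Z_in = Z1 || (Z2 + Z3) = 11.85 + j157.1 Ω = 157.5∠85.7° Ω.
Step 5 — Power factor: PF = cos(φ) = Re(Z)/|Z| = 11.849/157.5 = 0.07523.
Step 6 — Type: Im(Z) = 157.1 ⇒ lagging (phase φ = 85.7°).

PF = 0.07523 (lagging, φ = 85.7°)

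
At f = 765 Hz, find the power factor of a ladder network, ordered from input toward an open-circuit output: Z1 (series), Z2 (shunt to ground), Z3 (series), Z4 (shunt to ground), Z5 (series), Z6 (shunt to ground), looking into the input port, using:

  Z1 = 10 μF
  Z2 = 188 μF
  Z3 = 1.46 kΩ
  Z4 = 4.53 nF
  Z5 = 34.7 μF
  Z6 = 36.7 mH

Step 1 — Angular frequency: ω = 2π·f = 2π·765 = 4807 rad/s.
Step 2 — Component impedances:
  Z1: Z = 1/(jωC) = -j/(ω·C) = 0 - j20.8 Ω
  Z2: Z = 1/(jωC) = -j/(ω·C) = 0 - j1.107 Ω
  Z3: Z = R = 1460 Ω
  Z4: Z = 1/(jωC) = -j/(ω·C) = 0 - j4.593e+04 Ω
  Z5: Z = 1/(jωC) = -j/(ω·C) = 0 - j5.996 Ω
  Z6: Z = jωL = j·4807·0.0367 = 0 + j176.4 Ω
Step 3 — Ladder network (open output): work backward from the far end, alternating series and parallel combinations. Z_in = 0.0008276 - j21.91 Ω = 21.91∠-90.0° Ω.
Step 4 — Power factor: PF = cos(φ) = Re(Z)/|Z| = 0.0008276/21.91 = 3.777e-05.
Step 5 — Type: Im(Z) = -21.91 ⇒ leading (phase φ = -90.0°).

PF = 3.777e-05 (leading, φ = -90.0°)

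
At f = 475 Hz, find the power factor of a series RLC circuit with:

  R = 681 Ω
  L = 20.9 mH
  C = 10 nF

Step 1 — Angular frequency: ω = 2π·f = 2π·475 = 2985 rad/s.
Step 2 — Component impedances:
  R: Z = R = 681 Ω
  L: Z = jωL = j·2985·0.0209 = 0 + j62.38 Ω
  C: Z = 1/(jωC) = -j/(ω·C) = 0 - j3.351e+04 Ω
Step 3 — Series combination: Z_total = R + L + C = 681 - j3.344e+04 Ω = 3.345e+04∠-88.8° Ω.
Step 4 — Power factor: PF = cos(φ) = Re(Z)/|Z| = 681/3.345e+04 = 0.02036.
Step 5 — Type: Im(Z) = -3.344e+04 ⇒ leading (phase φ = -88.8°).

PF = 0.02036 (leading, φ = -88.8°)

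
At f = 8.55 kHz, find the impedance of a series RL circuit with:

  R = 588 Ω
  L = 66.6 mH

Step 1 — Angular frequency: ω = 2π·f = 2π·8550 = 5.372e+04 rad/s.
Step 2 — Component impedances:
  R: Z = R = 588 Ω
  L: Z = jωL = j·5.372e+04·0.0666 = 0 + j3578 Ω
Step 3 — Series combination: Z_total = R + L = 588 + j3578 Ω = 3626∠80.7° Ω.

Z = 588 + j3578 Ω = 3626∠80.7° Ω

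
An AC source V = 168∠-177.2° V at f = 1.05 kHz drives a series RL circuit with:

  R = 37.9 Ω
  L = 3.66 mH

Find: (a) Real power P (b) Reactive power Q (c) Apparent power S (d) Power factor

Step 1 — Angular frequency: ω = 2π·f = 2π·1050 = 6597 rad/s.
Step 2 — Component impedances:
  R: Z = R = 37.9 Ω
  L: Z = jωL = j·6597·0.00366 = 0 + j24.15 Ω
Step 3 — Series combination: Z_total = R + L = 37.9 + j24.15 Ω = 44.94∠32.5° Ω.
Step 4 — Source phasor: V = 168∠-177.2° V = -167.8 - j8.207 V.
Step 5 — Current: I = V / Z = -3.247 + j1.852 A = 3.738∠150.3° A.
Step 6 — Complex power: S = V·I* = 529.7 + j337.5 VA.
Step 7 — Real power: P = Re(S) = 529.7 W.
Step 8 — Reactive power: Q = Im(S) = 337.5 VAR.
Step 9 — Apparent power: |S| = 628.1 VA.
Step 10 — Power factor: PF = P/|S| = 0.8434 (lagging).

(a) P = 529.7 W  (b) Q = 337.5 VAR  (c) S = 628.1 VA  (d) PF = 0.8434 (lagging)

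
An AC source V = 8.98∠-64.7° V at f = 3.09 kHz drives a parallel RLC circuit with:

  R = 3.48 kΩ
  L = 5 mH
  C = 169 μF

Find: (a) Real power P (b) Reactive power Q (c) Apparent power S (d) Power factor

Step 1 — Angular frequency: ω = 2π·f = 2π·3090 = 1.942e+04 rad/s.
Step 2 — Component impedances:
  R: Z = R = 3480 Ω
  L: Z = jωL = j·1.942e+04·0.005 = 0 + j97.08 Ω
  C: Z = 1/(jωC) = -j/(ω·C) = 0 - j0.3048 Ω
Step 3 — Parallel combination: 1/Z_total = 1/R + 1/L + 1/C; Z_total = 2.686e-05 - j0.3057 Ω = 0.3057∠-90.0° Ω.
Step 4 — Source phasor: V = 8.98∠-64.7° V = 3.838 - j8.119 V.
Step 5 — Current: I = V / Z = 26.56 + j12.55 A = 29.37∠25.3° A.
Step 6 — Complex power: S = V·I* = 0.02317 - j263.8 VA.
Step 7 — Real power: P = Re(S) = 0.02317 W.
Step 8 — Reactive power: Q = Im(S) = -263.8 VAR.
Step 9 — Apparent power: |S| = 263.8 VA.
Step 10 — Power factor: PF = P/|S| = 8.785e-05 (leading).

(a) P = 0.02317 W  (b) Q = -263.8 VAR  (c) S = 263.8 VA  (d) PF = 8.785e-05 (leading)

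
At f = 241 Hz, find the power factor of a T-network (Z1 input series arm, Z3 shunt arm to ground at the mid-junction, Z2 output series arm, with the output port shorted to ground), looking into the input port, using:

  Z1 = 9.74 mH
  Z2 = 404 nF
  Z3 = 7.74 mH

Step 1 — Angular frequency: ω = 2π·f = 2π·241 = 1514 rad/s.
Step 2 — Component impedances:
  Z1: Z = jωL = j·1514·0.00974 = 0 + j14.75 Ω
  Z2: Z = 1/(jωC) = -j/(ω·C) = 0 - j1635 Ω
  Z3: Z = jωL = j·1514·0.00774 = 0 + j11.72 Ω
Step 3 — With the output port shorted to ground, the output series arm Z2 runs from the junction to ground; the shunt arm Z3 also runs from the junction to ground. They appear in parallel: Z3 || Z2 = 0 + j11.8 Ω.
Step 4 — Series with input arm Z1: Z_in = Z1 + (Z3 || Z2) = 0 + j26.55 Ω = 26.55∠90.0° Ω.
Step 5 — Power factor: PF = cos(φ) = Re(Z)/|Z| = 0/26.55 = 0.
Step 6 — Type: Im(Z) = 26.55 ⇒ lagging (phase φ = 90.0°).

PF = 0 (lagging, φ = 90.0°)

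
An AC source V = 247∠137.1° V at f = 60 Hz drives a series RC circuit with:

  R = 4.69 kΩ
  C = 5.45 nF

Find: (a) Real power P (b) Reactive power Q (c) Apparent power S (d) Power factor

Step 1 — Angular frequency: ω = 2π·f = 2π·60 = 377 rad/s.
Step 2 — Component impedances:
  R: Z = R = 4690 Ω
  C: Z = 1/(jωC) = -j/(ω·C) = 0 - j4.867e+05 Ω
Step 3 — Series combination: Z_total = R + C = 4690 - j4.867e+05 Ω = 4.867e+05∠-89.4° Ω.
Step 4 — Source phasor: V = 247∠137.1° V = -180.9 + j168.1 V.
Step 5 — Current: I = V / Z = -0.000349 - j0.0003684 A = 0.0005075∠-133.5° A.
Step 6 — Complex power: S = V·I* = 0.001208 - j0.1253 VA.
Step 7 — Real power: P = Re(S) = 0.001208 W.
Step 8 — Reactive power: Q = Im(S) = -0.1253 VAR.
Step 9 — Apparent power: |S| = 0.1253 VA.
Step 10 — Power factor: PF = P/|S| = 0.009636 (leading).

(a) P = 0.001208 W  (b) Q = -0.1253 VAR  (c) S = 0.1253 VA  (d) PF = 0.009636 (leading)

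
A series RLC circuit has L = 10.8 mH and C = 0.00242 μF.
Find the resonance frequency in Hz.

Step 1 — Resonance condition Im(Z)=0 gives ω₀ = 1/√(LC).
Step 2 — ω₀ = 1/√(0.0108·2.42e-09) = 1.956e+05 rad/s.
Step 3 — f₀ = ω₀/(2π) = 3.113e+04 Hz.

f₀ = 3.113e+04 Hz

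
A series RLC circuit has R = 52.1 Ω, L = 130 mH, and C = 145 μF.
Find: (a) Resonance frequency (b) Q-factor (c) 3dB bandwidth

Step 1 — Resonance: ω₀ = 1/√(LC) = 1/√(0.13·0.000145) = 230.3 rad/s.
Step 2 — f₀ = ω₀/(2π) = 36.66 Hz.
Step 3 — Series Q: Q = ω₀L/R = 230.3·0.13/52.1 = 0.5747.
Step 4 — Bandwidth: Δω = ω₀/Q = 400.8 rad/s; BW = Δω/(2π) = 63.78 Hz.

(a) f₀ = 36.66 Hz  (b) Q = 0.5747  (c) BW = 63.78 Hz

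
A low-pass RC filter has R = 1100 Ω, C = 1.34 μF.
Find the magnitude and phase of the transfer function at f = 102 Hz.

Step 1 — Angular frequency: ω = 2π·102 = 640.9 rad/s.
Step 2 — Transfer function: H(jω) = 1/(1 + jωRC).
Step 3 — Denominator: 1 + jωRC = 1 + j·640.9·1100·1.34e-06 = 1 + j0.9447.
Step 4 — H = 0.5284 - j0.4992.
Step 5 — Magnitude: |H| = 0.7269 (-2.8 dB); phase: φ = -43.4°.

|H| = 0.7269 (-2.8 dB), φ = -43.4°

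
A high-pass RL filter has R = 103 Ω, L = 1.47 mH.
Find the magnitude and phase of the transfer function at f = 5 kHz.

Step 1 — Angular frequency: ω = 2π·5000 = 3.142e+04 rad/s.
Step 2 — Transfer function: H(jω) = jωL/(R + jωL).
Step 3 — Numerator jωL = j·46.18; denominator R + jωL = 103 + j46.18.
Step 4 — H = 0.1674 + j0.3733.
Step 5 — Magnitude: |H| = 0.4091 (-7.8 dB); phase: φ = 65.9°.

|H| = 0.4091 (-7.8 dB), φ = 65.9°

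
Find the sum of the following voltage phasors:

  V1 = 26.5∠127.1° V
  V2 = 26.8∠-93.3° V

Step 1 — Convert each phasor to rectangular form:
  V1 = 26.5·(cos(127.1°) + j·sin(127.1°)) = -15.99 + j21.14 V
  V2 = 26.8·(cos(-93.3°) + j·sin(-93.3°)) = -1.543 - j26.76 V
Step 2 — Sum components: V_total = -17.53 - j5.62 V.
Step 3 — Convert to polar: |V_total| = 18.41 V, ∠V_total = -162.2°.

V_total = 18.41∠-162.2° V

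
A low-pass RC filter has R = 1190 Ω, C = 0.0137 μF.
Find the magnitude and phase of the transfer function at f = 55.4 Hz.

Step 1 — Angular frequency: ω = 2π·55.4 = 348.1 rad/s.
Step 2 — Transfer function: H(jω) = 1/(1 + jωRC).
Step 3 — Denominator: 1 + jωRC = 1 + j·348.1·1190·1.37e-08 = 1 + j0.005675.
Step 4 — H = 1 - j0.005675.
Step 5 — Magnitude: |H| = 1 (-0.0 dB); phase: φ = -0.3°.

|H| = 1 (-0.0 dB), φ = -0.3°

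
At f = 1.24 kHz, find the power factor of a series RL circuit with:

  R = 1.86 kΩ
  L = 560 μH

Step 1 — Angular frequency: ω = 2π·f = 2π·1240 = 7791 rad/s.
Step 2 — Component impedances:
  R: Z = R = 1860 Ω
  L: Z = jωL = j·7791·0.00056 = 0 + j4.363 Ω
Step 3 — Series combination: Z_total = R + L = 1860 + j4.363 Ω = 1860∠0.1° Ω.
Step 4 — Power factor: PF = cos(φ) = Re(Z)/|Z| = 1860/1860 = 1.
Step 5 — Type: Im(Z) = 4.363 ⇒ lagging (phase φ = 0.1°).

PF = 1 (lagging, φ = 0.1°)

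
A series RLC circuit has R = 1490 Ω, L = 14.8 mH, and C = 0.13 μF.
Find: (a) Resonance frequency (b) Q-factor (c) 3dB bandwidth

Step 1 — Resonance condition Im(Z)=0 gives ω₀ = 1/√(LC).
Step 2 — ω₀ = 1/√(0.0148·1.3e-07) = 2.28e+04 rad/s.
Step 3 — f₀ = ω₀/(2π) = 3628 Hz.
Step 4 — Series Q: Q = ω₀L/R = 2.28e+04·0.0148/1490 = 0.2265.
Step 5 — 3dB bandwidth: Δω = ω₀/Q = 1.007e+05 rad/s; BW = Δω/(2π) = 1.602e+04 Hz.

(a) f₀ = 3628 Hz  (b) Q = 0.2265  (c) BW = 1.602e+04 Hz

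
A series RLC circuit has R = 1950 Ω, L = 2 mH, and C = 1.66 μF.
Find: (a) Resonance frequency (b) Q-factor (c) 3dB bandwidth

Step 1 — Resonance: ω₀ = 1/√(LC) = 1/√(0.002·1.66e-06) = 1.736e+04 rad/s.
Step 2 — f₀ = ω₀/(2π) = 2762 Hz.
Step 3 — Series Q: Q = ω₀L/R = 1.736e+04·0.002/1950 = 0.0178.
Step 4 — Bandwidth: Δω = ω₀/Q = 9.75e+05 rad/s; BW = Δω/(2π) = 1.552e+05 Hz.

(a) f₀ = 2762 Hz  (b) Q = 0.0178  (c) BW = 1.552e+05 Hz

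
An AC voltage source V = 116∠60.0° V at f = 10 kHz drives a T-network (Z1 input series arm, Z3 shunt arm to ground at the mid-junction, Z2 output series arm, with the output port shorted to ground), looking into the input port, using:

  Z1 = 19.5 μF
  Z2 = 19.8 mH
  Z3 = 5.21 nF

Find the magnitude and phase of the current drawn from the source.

Step 1 — Angular frequency: ω = 2π·f = 2π·1e+04 = 6.283e+04 rad/s.
Step 2 — Component impedances:
  Z1: Z = 1/(jωC) = -j/(ω·C) = 0 - j0.8162 Ω
  Z2: Z = jωL = j·6.283e+04·0.0198 = 0 + j1244 Ω
  Z3: Z = 1/(jωC) = -j/(ω·C) = 0 - j3055 Ω
Step 3 — With the output port shorted to ground, the output series arm Z2 runs from the junction to ground; the shunt arm Z3 also runs from the junction to ground. They appear in parallel: Z3 || Z2 = 0 + j2099 Ω.
Step 4 — Series with input arm Z1: Z_in = Z1 + (Z3 || Z2) = 0 + j2098 Ω = 2098∠90.0° Ω.
Step 5 — Source phasor: V = 116∠60.0° V = 58 + j100.5 V.
Step 6 — Ohm's law: I = V / Z_total = (58 + j100.5) / (0 + j2098) = 0.04788 - j0.02765 A.
Step 7 — Convert to polar: |I| = 0.05529 A, ∠I = -30.0°.

I = 0.05529∠-30.0° A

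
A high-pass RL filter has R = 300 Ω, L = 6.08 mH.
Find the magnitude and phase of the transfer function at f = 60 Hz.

Step 1 — Angular frequency: ω = 2π·60 = 377 rad/s.
Step 2 — Transfer function: H(jω) = jωL/(R + jωL).
Step 3 — Numerator jωL = j·2.292; denominator R + jωL = 300 + j2.292.
Step 4 — H = 5.837e-05 + j0.00764.
Step 5 — Magnitude: |H| = 0.00764 (-42.3 dB); phase: φ = 89.6°.

|H| = 0.00764 (-42.3 dB), φ = 89.6°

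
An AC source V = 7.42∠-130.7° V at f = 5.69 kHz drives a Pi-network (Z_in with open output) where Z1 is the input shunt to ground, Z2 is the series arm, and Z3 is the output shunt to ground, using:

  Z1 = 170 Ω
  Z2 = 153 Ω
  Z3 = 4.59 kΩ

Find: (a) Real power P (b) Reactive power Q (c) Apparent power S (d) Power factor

Step 1 — Angular frequency: ω = 2π·f = 2π·5690 = 3.575e+04 rad/s.
Step 2 — Component impedances:
  Z1: Z = R = 170 Ω
  Z2: Z = R = 153 Ω
  Z3: Z = R = 4590 Ω
Step 3 — With open output, the series arm Z2 and the output shunt Z3 appear in series to ground: Z2 + Z3 = 4743 Ω.
Step 4 — Parallel with input shunt Z1: Z_in = Z1 || (Z2 + Z3) = 164.1 Ω = 164.1∠0.0° Ω.
Step 5 — Source phasor: V = 7.42∠-130.7° V = -4.839 - j5.625 V.
Step 6 — Current: I = V / Z = -0.02948 - j0.03428 A = 0.04521∠-130.7° A.
Step 7 — Complex power: S = V·I* = 0.3355 VA.
Step 8 — Real power: P = Re(S) = 0.3355 W.
Step 9 — Reactive power: Q = Im(S) = 0 VAR.
Step 10 — Apparent power: |S| = 0.3355 VA.
Step 11 — Power factor: PF = P/|S| = 1 (unity).

(a) P = 0.3355 W  (b) Q = 0 VAR  (c) S = 0.3355 VA  (d) PF = 1 (unity)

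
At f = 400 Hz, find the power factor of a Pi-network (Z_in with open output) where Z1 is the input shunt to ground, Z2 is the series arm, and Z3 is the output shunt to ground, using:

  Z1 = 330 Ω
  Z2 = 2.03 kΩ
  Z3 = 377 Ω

Step 1 — Angular frequency: ω = 2π·f = 2π·400 = 2513 rad/s.
Step 2 — Component impedances:
  Z1: Z = R = 330 Ω
  Z2: Z = R = 2030 Ω
  Z3: Z = R = 377 Ω
Step 3 — With open output, the series arm Z2 and the output shunt Z3 appear in series to ground: Z2 + Z3 = 2407 Ω.
Step 4 — Parallel with input shunt Z1: Z_in = Z1 || (Z2 + Z3) = 290.2 Ω = 290.2∠0.0° Ω.
Step 5 — Power factor: PF = cos(φ) = Re(Z)/|Z| = 290.2/290.2 = 1.
Step 6 — Type: Im(Z) = 0 ⇒ unity (phase φ = 0.0°).

PF = 1 (unity, φ = 0.0°)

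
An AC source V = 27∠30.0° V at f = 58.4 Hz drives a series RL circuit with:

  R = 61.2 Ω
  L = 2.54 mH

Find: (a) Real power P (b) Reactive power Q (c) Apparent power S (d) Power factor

Step 1 — Angular frequency: ω = 2π·f = 2π·58.4 = 366.9 rad/s.
Step 2 — Component impedances:
  R: Z = R = 61.2 Ω
  L: Z = jωL = j·366.9·0.00254 = 0 + j0.932 Ω
Step 3 — Series combination: Z_total = R + L = 61.2 + j0.932 Ω = 61.21∠0.9° Ω.
Step 4 — Source phasor: V = 27∠30.0° V = 23.38 + j13.5 V.
Step 5 — Current: I = V / Z = 0.3853 + j0.2147 A = 0.4411∠29.1° A.
Step 6 — Complex power: S = V·I* = 11.91 + j0.1814 VA.
Step 7 — Real power: P = Re(S) = 11.91 W.
Step 8 — Reactive power: Q = Im(S) = 0.1814 VAR.
Step 9 — Apparent power: |S| = 11.91 VA.
Step 10 — Power factor: PF = P/|S| = 0.9999 (lagging).

(a) P = 11.91 W  (b) Q = 0.1814 VAR  (c) S = 11.91 VA  (d) PF = 0.9999 (lagging)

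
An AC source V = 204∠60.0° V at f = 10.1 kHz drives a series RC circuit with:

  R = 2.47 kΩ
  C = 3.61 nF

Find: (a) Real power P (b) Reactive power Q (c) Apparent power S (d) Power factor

Step 1 — Angular frequency: ω = 2π·f = 2π·1.01e+04 = 6.346e+04 rad/s.
Step 2 — Component impedances:
  R: Z = R = 2470 Ω
  C: Z = 1/(jωC) = -j/(ω·C) = 0 - j4365 Ω
Step 3 — Series combination: Z_total = R + C = 2470 - j4365 Ω = 5015∠-60.5° Ω.
Step 4 — Source phasor: V = 204∠60.0° V = 102 + j176.7 V.
Step 5 — Current: I = V / Z = -0.02064 + j0.03505 A = 0.04067∠120.5° A.
Step 6 — Complex power: S = V·I* = 4.086 - j7.222 VA.
Step 7 — Real power: P = Re(S) = 4.086 W.
Step 8 — Reactive power: Q = Im(S) = -7.222 VAR.
Step 9 — Apparent power: |S| = 8.298 VA.
Step 10 — Power factor: PF = P/|S| = 0.4925 (leading).

(a) P = 4.086 W  (b) Q = -7.222 VAR  (c) S = 8.298 VA  (d) PF = 0.4925 (leading)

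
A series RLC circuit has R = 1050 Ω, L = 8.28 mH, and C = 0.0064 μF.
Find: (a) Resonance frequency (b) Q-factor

Step 1 — Resonance condition Im(Z)=0 gives ω₀ = 1/√(LC).
Step 2 — ω₀ = 1/√(0.00828·6.4e-09) = 1.374e+05 rad/s.
Step 3 — f₀ = ω₀/(2π) = 2.186e+04 Hz.
Step 4 — Series Q: Q = ω₀L/R = 1.374e+05·0.00828/1050 = 1.083.

(a) f₀ = 2.186e+04 Hz  (b) Q = 1.083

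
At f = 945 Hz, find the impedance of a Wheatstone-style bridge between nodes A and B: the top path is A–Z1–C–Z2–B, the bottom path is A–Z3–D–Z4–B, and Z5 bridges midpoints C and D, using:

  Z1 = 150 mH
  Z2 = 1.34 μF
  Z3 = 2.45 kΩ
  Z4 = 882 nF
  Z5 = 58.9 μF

Step 1 — Angular frequency: ω = 2π·f = 2π·945 = 5938 rad/s.
Step 2 — Component impedances:
  Z1: Z = jωL = j·5938·0.15 = 0 + j890.6 Ω
  Z2: Z = 1/(jωC) = -j/(ω·C) = 0 - j125.7 Ω
  Z3: Z = R = 2450 Ω
  Z4: Z = 1/(jωC) = -j/(ω·C) = 0 - j191 Ω
  Z5: Z = 1/(jωC) = -j/(ω·C) = 0 - j2.859 Ω
Step 3 — Bridge requires nodal analysis (the Z5 bridge couples midpoints C and D, so the two paths cannot be reduced to a simple series/parallel combination). Setting node B to ground and injecting 1 A at node A, the 3-node admittance system at A, C, D solves to V_A = Z_AB = 285.5 + j711 Ω = 766.1∠68.1° Ω.

Z = 285.5 + j711 Ω = 766.1∠68.1° Ω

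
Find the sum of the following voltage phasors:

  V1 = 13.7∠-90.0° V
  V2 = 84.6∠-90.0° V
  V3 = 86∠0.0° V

Step 1 — Convert each phasor to rectangular form:
  V1 = 13.7·(cos(-90.0°) + j·sin(-90.0°)) = 0 - j13.7 V
  V2 = 84.6·(cos(-90.0°) + j·sin(-90.0°)) = 0 - j84.6 V
  V3 = 86·(cos(0.0°) + j·sin(0.0°)) = 86 V
Step 2 — Sum components: V_total = 86 - j98.3 V.
Step 3 — Convert to polar: |V_total| = 130.6 V, ∠V_total = -48.8°.

V_total = 130.6∠-48.8° V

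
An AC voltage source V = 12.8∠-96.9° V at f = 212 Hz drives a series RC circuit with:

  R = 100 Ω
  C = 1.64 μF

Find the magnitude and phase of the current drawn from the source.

Step 1 — Angular frequency: ω = 2π·f = 2π·212 = 1332 rad/s.
Step 2 — Component impedances:
  R: Z = R = 100 Ω
  C: Z = 1/(jωC) = -j/(ω·C) = 0 - j457.8 Ω
Step 3 — Series combination: Z_total = R + C = 100 - j457.8 Ω = 468.6∠-77.7° Ω.
Step 4 — Source phasor: V = 12.8∠-96.9° V = -1.538 - j12.71 V.
Step 5 — Ohm's law: I = V / Z_total = (-1.538 - j12.71) / (100 - j457.8) = 0.02579 - j0.008994 A.
Step 6 — Convert to polar: |I| = 0.02732 A, ∠I = -19.2°.

I = 0.02732∠-19.2° A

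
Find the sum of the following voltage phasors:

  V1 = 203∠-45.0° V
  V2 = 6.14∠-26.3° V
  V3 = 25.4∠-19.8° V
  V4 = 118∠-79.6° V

Step 1 — Convert each phasor to rectangular form:
  V1 = 203·(cos(-45.0°) + j·sin(-45.0°)) = 143.5 - j143.5 V
  V2 = 6.14·(cos(-26.3°) + j·sin(-26.3°)) = 5.504 - j2.72 V
  V3 = 25.4·(cos(-19.8°) + j·sin(-19.8°)) = 23.9 - j8.604 V
  V4 = 118·(cos(-79.6°) + j·sin(-79.6°)) = 21.3 - j116.1 V
Step 2 — Sum components: V_total = 194.2 - j270.9 V.
Step 3 — Convert to polar: |V_total| = 333.4 V, ∠V_total = -54.4°.

V_total = 333.4∠-54.4° V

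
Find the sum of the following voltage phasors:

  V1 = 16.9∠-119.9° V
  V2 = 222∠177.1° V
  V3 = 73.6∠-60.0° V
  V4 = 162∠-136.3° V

Step 1 — Convert each phasor to rectangular form:
  V1 = 16.9·(cos(-119.9°) + j·sin(-119.9°)) = -8.424 - j14.65 V
  V2 = 222·(cos(177.1°) + j·sin(177.1°)) = -221.7 + j11.23 V
  V3 = 73.6·(cos(-60.0°) + j·sin(-60.0°)) = 36.8 - j63.74 V
  V4 = 162·(cos(-136.3°) + j·sin(-136.3°)) = -117.1 - j111.9 V
Step 2 — Sum components: V_total = -310.5 - j179.1 V.
Step 3 — Convert to polar: |V_total| = 358.4 V, ∠V_total = -150.0°.

V_total = 358.4∠-150.0° V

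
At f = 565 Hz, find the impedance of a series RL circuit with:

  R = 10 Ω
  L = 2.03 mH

Step 1 — Angular frequency: ω = 2π·f = 2π·565 = 3550 rad/s.
Step 2 — Component impedances:
  R: Z = R = 10 Ω
  L: Z = jωL = j·3550·0.00203 = 0 + j7.206 Ω
Step 3 — Series combination: Z_total = R + L = 10 + j7.206 Ω = 12.33∠35.8° Ω.

Z = 10 + j7.206 Ω = 12.33∠35.8° Ω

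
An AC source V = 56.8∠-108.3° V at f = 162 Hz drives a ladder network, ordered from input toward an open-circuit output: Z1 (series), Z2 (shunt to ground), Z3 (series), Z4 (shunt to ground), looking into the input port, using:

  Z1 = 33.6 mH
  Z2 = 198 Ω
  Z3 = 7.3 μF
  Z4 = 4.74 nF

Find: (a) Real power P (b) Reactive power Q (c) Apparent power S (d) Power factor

Step 1 — Angular frequency: ω = 2π·f = 2π·162 = 1018 rad/s.
Step 2 — Component impedances:
  Z1: Z = jωL = j·1018·0.0336 = 0 + j34.2 Ω
  Z2: Z = R = 198 Ω
  Z3: Z = 1/(jωC) = -j/(ω·C) = 0 - j134.6 Ω
  Z4: Z = 1/(jωC) = -j/(ω·C) = 0 - j2.073e+05 Ω
Step 3 — Ladder network (open output): work backward from the far end, alternating series and parallel combinations. Z_in = 198 + j34.01 Ω = 200.9∠9.7° Ω.
Step 4 — Source phasor: V = 56.8∠-108.3° V = -17.83 - j53.93 V.
Step 5 — Current: I = V / Z = -0.1329 - j0.2495 A = 0.2827∠-118.0° A.
Step 6 — Complex power: S = V·I* = 15.83 + j2.719 VA.
Step 7 — Real power: P = Re(S) = 15.83 W.
Step 8 — Reactive power: Q = Im(S) = 2.719 VAR.
Step 9 — Apparent power: |S| = 16.06 VA.
Step 10 — Power factor: PF = P/|S| = 0.9856 (lagging).

(a) P = 15.83 W  (b) Q = 2.719 VAR  (c) S = 16.06 VA  (d) PF = 0.9856 (lagging)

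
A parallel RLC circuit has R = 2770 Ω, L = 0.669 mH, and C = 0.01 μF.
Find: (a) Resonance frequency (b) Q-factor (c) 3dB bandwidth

Step 1 — Resonance: ω₀ = 1/√(LC) = 1/√(0.000669·1e-08) = 3.866e+05 rad/s.
Step 2 — f₀ = ω₀/(2π) = 6.153e+04 Hz.
Step 3 — Parallel Q: Q = R/(ω₀L) = 2770/(3.866e+05·0.000669) = 10.71.
Step 4 — Bandwidth: Δω = ω₀/Q = 3.61e+04 rad/s; BW = Δω/(2π) = 5746 Hz.

(a) f₀ = 6.153e+04 Hz  (b) Q = 10.71  (c) BW = 5746 Hz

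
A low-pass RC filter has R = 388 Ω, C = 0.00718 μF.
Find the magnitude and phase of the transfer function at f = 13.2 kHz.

Step 1 — Angular frequency: ω = 2π·1.32e+04 = 8.294e+04 rad/s.
Step 2 — Transfer function: H(jω) = 1/(1 + jωRC).
Step 3 — Denominator: 1 + jωRC = 1 + j·8.294e+04·388·7.18e-09 = 1 + j0.2311.
Step 4 — H = 0.9493 - j0.2193.
Step 5 — Magnitude: |H| = 0.9743 (-0.2 dB); phase: φ = -13.0°.

|H| = 0.9743 (-0.2 dB), φ = -13.0°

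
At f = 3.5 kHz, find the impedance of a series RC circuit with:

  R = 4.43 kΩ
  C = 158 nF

Step 1 — Angular frequency: ω = 2π·f = 2π·3500 = 2.199e+04 rad/s.
Step 2 — Component impedances:
  R: Z = R = 4430 Ω
  C: Z = 1/(jωC) = -j/(ω·C) = 0 - j287.8 Ω
Step 3 — Series combination: Z_total = R + C = 4430 - j287.8 Ω = 4439∠-3.7° Ω.

Z = 4430 - j287.8 Ω = 4439∠-3.7° Ω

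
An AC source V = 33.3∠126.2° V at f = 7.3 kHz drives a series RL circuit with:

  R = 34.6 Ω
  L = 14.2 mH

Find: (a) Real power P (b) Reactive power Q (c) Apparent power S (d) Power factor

Step 1 — Angular frequency: ω = 2π·f = 2π·7300 = 4.587e+04 rad/s.
Step 2 — Component impedances:
  R: Z = R = 34.6 Ω
  L: Z = jωL = j·4.587e+04·0.0142 = 0 + j651.3 Ω
Step 3 — Series combination: Z_total = R + L = 34.6 + j651.3 Ω = 652.2∠87.0° Ω.
Step 4 — Source phasor: V = 33.3∠126.2° V = -19.67 + j26.87 V.
Step 5 — Current: I = V / Z = 0.03954 + j0.0323 A = 0.05106∠39.2° A.
Step 6 — Complex power: S = V·I* = 0.09019 + j1.698 VA.
Step 7 — Real power: P = Re(S) = 0.09019 W.
Step 8 — Reactive power: Q = Im(S) = 1.698 VAR.
Step 9 — Apparent power: |S| = 1.7 VA.
Step 10 — Power factor: PF = P/|S| = 0.05305 (lagging).

(a) P = 0.09019 W  (b) Q = 1.698 VAR  (c) S = 1.7 VA  (d) PF = 0.05305 (lagging)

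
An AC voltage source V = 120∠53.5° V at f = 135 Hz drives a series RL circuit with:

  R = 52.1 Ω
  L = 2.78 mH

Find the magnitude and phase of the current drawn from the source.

Step 1 — Angular frequency: ω = 2π·f = 2π·135 = 848.2 rad/s.
Step 2 — Component impedances:
  R: Z = R = 52.1 Ω
  L: Z = jωL = j·848.2·0.00278 = 0 + j2.358 Ω
Step 3 — Series combination: Z_total = R + L = 52.1 + j2.358 Ω = 52.15∠2.6° Ω.
Step 4 — Source phasor: V = 120∠53.5° V = 71.38 + j96.46 V.
Step 5 — Ohm's law: I = V / Z_total = (71.38 + j96.46) / (52.1 + j2.358) = 1.451 + j1.786 A.
Step 6 — Convert to polar: |I| = 2.301 A, ∠I = 50.9°.

I = 2.301∠50.9° A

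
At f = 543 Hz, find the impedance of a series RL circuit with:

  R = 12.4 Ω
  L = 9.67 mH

Step 1 — Angular frequency: ω = 2π·f = 2π·543 = 3412 rad/s.
Step 2 — Component impedances:
  R: Z = R = 12.4 Ω
  L: Z = jωL = j·3412·0.00967 = 0 + j32.99 Ω
Step 3 — Series combination: Z_total = R + L = 12.4 + j32.99 Ω = 35.25∠69.4° Ω.

Z = 12.4 + j32.99 Ω = 35.25∠69.4° Ω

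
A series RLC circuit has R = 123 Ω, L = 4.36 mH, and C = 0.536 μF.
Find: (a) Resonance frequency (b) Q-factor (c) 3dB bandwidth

Step 1 — Resonance: ω₀ = 1/√(LC) = 1/√(0.00436·5.36e-07) = 2.069e+04 rad/s.
Step 2 — f₀ = ω₀/(2π) = 3292 Hz.
Step 3 — Series Q: Q = ω₀L/R = 2.069e+04·0.00436/123 = 0.7333.
Step 4 — Bandwidth: Δω = ω₀/Q = 2.821e+04 rad/s; BW = Δω/(2π) = 4490 Hz.

(a) f₀ = 3292 Hz  (b) Q = 0.7333  (c) BW = 4490 Hz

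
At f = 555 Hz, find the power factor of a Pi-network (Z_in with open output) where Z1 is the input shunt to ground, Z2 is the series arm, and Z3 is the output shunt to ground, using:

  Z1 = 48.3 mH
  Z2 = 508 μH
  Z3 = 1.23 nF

Step 1 — Angular frequency: ω = 2π·f = 2π·555 = 3487 rad/s.
Step 2 — Component impedances:
  Z1: Z = jωL = j·3487·0.0483 = 0 + j168.4 Ω
  Z2: Z = jωL = j·3487·0.000508 = 0 + j1.771 Ω
  Z3: Z = 1/(jωC) = -j/(ω·C) = 0 - j2.331e+05 Ω
Step 3 — With open output, the series arm Z2 and the output shunt Z3 appear in series to ground: Z2 + Z3 = 0 - j2.331e+05 Ω.
Step 4 — Parallel with input shunt Z1: Z_in = Z1 || (Z2 + Z3) = 0 + j168.6 Ω = 168.6∠90.0° Ω.
Step 5 — Power factor: PF = cos(φ) = Re(Z)/|Z| = -0/168.6 = -0.
Step 6 — Type: Im(Z) = 168.6 ⇒ lagging (phase φ = 90.0°).

PF = -0 (lagging, φ = 90.0°)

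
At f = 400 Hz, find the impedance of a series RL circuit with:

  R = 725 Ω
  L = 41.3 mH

Step 1 — Angular frequency: ω = 2π·f = 2π·400 = 2513 rad/s.
Step 2 — Component impedances:
  R: Z = R = 725 Ω
  L: Z = jωL = j·2513·0.0413 = 0 + j103.8 Ω
Step 3 — Series combination: Z_total = R + L = 725 + j103.8 Ω = 732.4∠8.1° Ω.

Z = 725 + j103.8 Ω = 732.4∠8.1° Ω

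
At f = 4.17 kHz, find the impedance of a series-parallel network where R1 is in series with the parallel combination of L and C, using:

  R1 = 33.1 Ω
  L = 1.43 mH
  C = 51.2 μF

Step 1 — Angular frequency: ω = 2π·f = 2π·4170 = 2.62e+04 rad/s.
Step 2 — Component impedances:
  R1: Z = R = 33.1 Ω
  L: Z = jωL = j·2.62e+04·0.00143 = 0 + j37.47 Ω
  C: Z = 1/(jωC) = -j/(ω·C) = 0 - j0.7454 Ω
Step 3 — Parallel branch: L || C = 1/(1/L + 1/C) = 0 - j0.7606 Ω.
Step 4 — Series with R1: Z_total = R1 + (L || C) = 33.1 - j0.7606 Ω = 33.11∠-1.3° Ω.

Z = 33.1 - j0.7606 Ω = 33.11∠-1.3° Ω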